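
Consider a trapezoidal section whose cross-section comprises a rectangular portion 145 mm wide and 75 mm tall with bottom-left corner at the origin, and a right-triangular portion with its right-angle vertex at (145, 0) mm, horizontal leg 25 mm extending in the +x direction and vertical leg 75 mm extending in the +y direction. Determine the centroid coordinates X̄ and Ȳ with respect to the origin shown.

X̄ = 78.92 mm, Ȳ = 36.51 mm

rectangular portion: A = 145 × 75 = 10875.00, centroid at (72.50, 37.50).
triangular portion: A = ½·25·75 = 937.50, centroid at (153.33, 25.00).
ΣA = 11812.50 mm²
ΣAX̄ = (10875.00)(72.50) + (937.50)(153.33) = 932187.50 mm³
ΣAȲ = (10875.00)(37.50) + (937.50)(25.00) = 431250.00 mm³
X̄ = 932187.50 / 11812.50 = 78.92 mm
Ȳ = 431250.00 / 11812.50 = 36.51 mm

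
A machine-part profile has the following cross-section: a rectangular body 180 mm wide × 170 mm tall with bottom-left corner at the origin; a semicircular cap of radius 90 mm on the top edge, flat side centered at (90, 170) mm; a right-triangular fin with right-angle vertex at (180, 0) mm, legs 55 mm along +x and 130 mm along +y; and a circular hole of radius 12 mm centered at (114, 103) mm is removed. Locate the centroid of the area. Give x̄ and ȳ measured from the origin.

Part | A | x̄ᵢ | ȳᵢ | A·x̄ᵢ | A·ȳᵢ
rectangular body | 30600.00 | 90.00 | 85.00 | 2754000.00 | 2601000.00
semicircular top | 12723.45 | 90.00 | 208.20 | 1145110.52 | 2648986.54
triangular fin | 3575.00 | 198.33 | 43.33 | 709041.67 | 154916.67
hole | -452.39 | 114.00 | 103.00 | -51572.39 | -46596.10
Σ | 46446.06 |  |  | 4556579.80 | 5358307.11
x̄ = 4556579.80 / 46446.06 = 98.10 mm
ȳ = 5358307.11 / 46446.06 = 115.37 mm

x̄ = 98.10 mm, ȳ = 115.37 mm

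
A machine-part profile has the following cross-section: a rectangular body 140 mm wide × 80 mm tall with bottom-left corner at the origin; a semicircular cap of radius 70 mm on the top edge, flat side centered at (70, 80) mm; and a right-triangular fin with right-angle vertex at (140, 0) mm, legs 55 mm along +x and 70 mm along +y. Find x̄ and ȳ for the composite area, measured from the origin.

x̄ = 78.17 mm, ȳ = 64.23 mm

rectangular body: A = 140 × 80 = 11200.00, centroid at (70.00, 40.00).
semicircular top: A = ½π·70² = 7696.90, centroid at (70.00, 109.71).
triangular fin: A = ½·55·70 = 1925.00, centroid at (158.33, 23.33).
ΣA = 20821.90 mm², ΣAx̄ = 1627574.81 mm³, ΣAȳ = 1337335.49 mm³.
x̄ = 1627574.81/20821.90 = 78.17 mm; ȳ = 1337335.49/20821.90 = 64.23 mm.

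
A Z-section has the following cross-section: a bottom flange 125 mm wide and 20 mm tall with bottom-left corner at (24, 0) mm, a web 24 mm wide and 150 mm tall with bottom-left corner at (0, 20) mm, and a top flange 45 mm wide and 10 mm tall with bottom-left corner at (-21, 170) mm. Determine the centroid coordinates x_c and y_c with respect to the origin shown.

x_c = 39.71 mm, y_c = 68.05 mm

bottom flange: A = 125 × 20 = 2500.00, centroid at (86.50, 10.00).
web: A = 24 × 150 = 3600.00, centroid at (12.00, 95.00).
top flange: A = 45 × 10 = 450.00, centroid at (1.50, 175.00).
ΣA = 6550.00 mm², ΣAx_c = 260125.00 mm³, ΣAy_c = 445750.00 mm³.
x_c = 260125.00/6550.00 = 39.71 mm; y_c = 445750.00/6550.00 = 68.05 mm.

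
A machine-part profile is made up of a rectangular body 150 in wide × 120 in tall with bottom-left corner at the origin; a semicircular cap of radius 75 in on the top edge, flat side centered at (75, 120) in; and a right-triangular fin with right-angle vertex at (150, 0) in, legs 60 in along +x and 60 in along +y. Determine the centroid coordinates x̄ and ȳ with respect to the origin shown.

Part | A | x̄ᵢ | ȳᵢ | A·x̄ᵢ | A·ȳᵢ
rectangular body | 18000.00 | 75.00 | 60.00 | 1350000.00 | 1080000.00
semicircular top | 8835.73 | 75.00 | 151.83 | 662679.70 | 1341537.52
triangular fin | 1800.00 | 170.00 | 20.00 | 306000.00 | 36000.00
Σ | 28635.73 |  |  | 2318679.70 | 2457537.52
x̄ = 2318679.70 / 28635.73 = 80.97 in
ȳ = 2457537.52 / 28635.73 = 85.82 in

x̄ = 80.97 in, ȳ = 85.82 in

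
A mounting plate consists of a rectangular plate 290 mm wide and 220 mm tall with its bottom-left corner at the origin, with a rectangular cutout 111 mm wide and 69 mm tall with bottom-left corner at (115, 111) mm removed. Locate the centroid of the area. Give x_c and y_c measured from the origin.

plate: A = 290 × 220 = 63800.00, centroid at (145.00, 110.00).
hole: A = −(111 × 69) = -7659.00, centroid at (170.50, 145.50).
ΣA = 56141.00 mm²
ΣAx_c = (63800.00)(145.00) + (-7659.00)(170.50) = 7945140.50 mm³
ΣAy_c = (63800.00)(110.00) + (-7659.00)(145.50) = 5903615.50 mm³
x_c = 7945140.50 / 56141.00 = 141.52 mm
y_c = 5903615.50 / 56141.00 = 105.16 mm

x_c = 141.52 mm, y_c = 105.16 mm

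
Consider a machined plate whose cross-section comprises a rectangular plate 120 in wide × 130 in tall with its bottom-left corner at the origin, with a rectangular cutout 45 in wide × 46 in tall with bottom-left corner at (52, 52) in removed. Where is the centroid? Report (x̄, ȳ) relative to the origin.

plate: A = 120 × 130 = 15600.00, centroid at (60.00, 65.00).
hole: A = −(45 × 46) = -2070.00, centroid at (74.50, 75.00).
ΣA = 13530.00 in², ΣAx̄ = 781785.00 in³, ΣAȳ = 858750.00 in³.
x̄ = 781785.00/13530.00 = 57.78 in; ȳ = 858750.00/13530.00 = 63.47 in.

x̄ = 57.78 in, ȳ = 63.47 in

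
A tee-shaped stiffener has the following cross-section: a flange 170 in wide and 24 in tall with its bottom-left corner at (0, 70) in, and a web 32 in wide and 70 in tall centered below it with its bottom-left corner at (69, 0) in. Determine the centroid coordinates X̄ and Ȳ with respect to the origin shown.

web: A = 32 × 70 = 2240.00, centroid at (85.00, 35.00).
flange: A = 170 × 24 = 4080.00, centroid at (85.00, 82.00).
ΣA = 6320.00 in²
ΣAX̄ = (2240.00)(85.00) + (4080.00)(85.00) = 537200.00 in³
ΣAȲ = (2240.00)(35.00) + (4080.00)(82.00) = 412960.00 in³
X̄ = 537200.00 / 6320.00 = 85.00 in
Ȳ = 412960.00 / 6320.00 = 65.34 in

X̄ = 85.00 in, Ȳ = 65.34 in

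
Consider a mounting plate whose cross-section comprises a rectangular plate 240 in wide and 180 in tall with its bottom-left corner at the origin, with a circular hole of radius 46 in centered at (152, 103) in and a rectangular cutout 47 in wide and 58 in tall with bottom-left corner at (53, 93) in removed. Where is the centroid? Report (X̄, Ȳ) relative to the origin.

X̄ = 117.22 in, Ȳ = 84.87 in

Part | A | x̄ᵢ | ȳᵢ | A·x̄ᵢ | A·ȳᵢ
plate | 43200.00 | 120.00 | 90.00 | 5184000.00 | 3888000.00
hole 1 | -6647.61 | 152.00 | 103.00 | -1010436.73 | -684703.84
hole 2 | -2726.00 | 76.50 | 122.00 | -208539.00 | -332572.00
Σ | 33826.39 |  |  | 3965024.27 | 2870724.16
X̄ = 3965024.27 / 33826.39 = 117.22 in
Ȳ = 2870724.16 / 33826.39 = 84.87 in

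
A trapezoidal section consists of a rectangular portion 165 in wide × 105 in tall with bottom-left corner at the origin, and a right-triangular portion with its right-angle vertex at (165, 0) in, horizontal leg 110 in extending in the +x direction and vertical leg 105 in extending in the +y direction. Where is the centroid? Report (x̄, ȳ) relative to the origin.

x̄ = 112.29 in, ȳ = 48.12 in

rectangular portion: A = 165 × 105 = 17325.00, centroid at (82.50, 52.50).
triangular portion: A = ½·110·105 = 5775.00, centroid at (201.67, 35.00).
ΣA = 23100.00 in²
ΣAx̄ = (17325.00)(82.50) + (5775.00)(201.67) = 2593937.50 in³
ΣAȳ = (17325.00)(52.50) + (5775.00)(35.00) = 1111687.50 in³
x̄ = 2593937.50 / 23100.00 = 112.29 in
ȳ = 1111687.50 / 23100.00 = 48.12 in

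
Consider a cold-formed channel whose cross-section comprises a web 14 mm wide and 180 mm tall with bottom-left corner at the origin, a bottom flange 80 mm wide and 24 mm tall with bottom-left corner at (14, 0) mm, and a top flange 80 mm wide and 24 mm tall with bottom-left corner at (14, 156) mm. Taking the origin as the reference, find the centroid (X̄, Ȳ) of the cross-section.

web: A = 14 × 180 = 2520.00, centroid at (7.00, 90.00).
bottom flange: A = 80 × 24 = 1920.00, centroid at (54.00, 12.00).
top flange: A = 80 × 24 = 1920.00, centroid at (54.00, 168.00).
ΣA = 6360.00 mm², ΣAX̄ = 225000.00 mm³, ΣAȲ = 572400.00 mm³.
X̄ = 225000.00/6360.00 = 35.38 mm; Ȳ = 572400.00/6360.00 = 90.00 mm.

X̄ = 35.38 mm, Ȳ = 90.00 mm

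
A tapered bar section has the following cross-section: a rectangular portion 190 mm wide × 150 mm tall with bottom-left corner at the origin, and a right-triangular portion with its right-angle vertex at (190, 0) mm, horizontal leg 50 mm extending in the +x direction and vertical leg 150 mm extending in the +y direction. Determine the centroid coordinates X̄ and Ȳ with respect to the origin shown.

X̄ = 107.98 mm, Ȳ = 72.09 mm

rectangular portion: A = 190 × 150 = 28500.00, centroid at (95.00, 75.00).
triangular portion: A = ½·50·150 = 3750.00, centroid at (206.67, 50.00).
ΣA = 32250.00 mm²
ΣAX̄ = (28500.00)(95.00) + (3750.00)(206.67) = 3482500.00 mm³
ΣAȲ = (28500.00)(75.00) + (3750.00)(50.00) = 2325000.00 mm³
X̄ = 3482500.00 / 32250.00 = 107.98 mm
Ȳ = 2325000.00 / 32250.00 = 72.09 mm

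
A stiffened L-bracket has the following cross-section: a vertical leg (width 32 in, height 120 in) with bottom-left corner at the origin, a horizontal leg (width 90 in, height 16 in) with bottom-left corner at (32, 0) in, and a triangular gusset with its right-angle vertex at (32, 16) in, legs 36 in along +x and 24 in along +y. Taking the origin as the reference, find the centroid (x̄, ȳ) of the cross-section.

x̄ = 33.50 in, ȳ = 44.17 in

Part | A | x̄ᵢ | ȳᵢ | A·x̄ᵢ | A·ȳᵢ
vertical leg | 3840.00 | 16.00 | 60.00 | 61440.00 | 230400.00
horizontal leg | 1440.00 | 77.00 | 8.00 | 110880.00 | 11520.00
gusset | 432.00 | 44.00 | 24.00 | 19008.00 | 10368.00
Σ | 5712.00 |  |  | 191328.00 | 252288.00
x̄ = 191328.00 / 5712.00 = 33.50 in
ȳ = 252288.00 / 5712.00 = 44.17 in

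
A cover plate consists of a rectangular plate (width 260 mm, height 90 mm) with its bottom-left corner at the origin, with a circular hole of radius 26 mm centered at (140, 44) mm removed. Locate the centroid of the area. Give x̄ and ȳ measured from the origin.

Part | A | x̄ᵢ | ȳᵢ | A·x̄ᵢ | A·ȳᵢ
plate | 23400.00 | 130.00 | 45.00 | 3042000.00 | 1053000.00
hole | -2123.72 | 140.00 | 44.00 | -297320.33 | -93443.53
Σ | 21276.28 |  |  | 2744679.67 | 959556.47
x̄ = 2744679.67 / 21276.28 = 129.00 mm
ȳ = 959556.47 / 21276.28 = 45.10 mm

x̄ = 129.00 mm, ȳ = 45.10 mm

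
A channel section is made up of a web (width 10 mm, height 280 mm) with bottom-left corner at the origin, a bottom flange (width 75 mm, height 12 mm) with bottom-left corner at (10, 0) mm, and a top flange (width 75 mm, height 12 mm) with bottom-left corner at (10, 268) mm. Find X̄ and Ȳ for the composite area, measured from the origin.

web: A = 10 × 280 = 2800.00, centroid at (5.00, 140.00).
bottom flange: A = 75 × 12 = 900.00, centroid at (47.50, 6.00).
top flange: A = 75 × 12 = 900.00, centroid at (47.50, 274.00).
ΣA = 4600.00 mm², ΣAX̄ = 99500.00 mm³, ΣAȲ = 644000.00 mm³.
X̄ = 99500.00/4600.00 = 21.63 mm; Ȳ = 644000.00/4600.00 = 140.00 mm.

X̄ = 21.63 mm, Ȳ = 140.00 mm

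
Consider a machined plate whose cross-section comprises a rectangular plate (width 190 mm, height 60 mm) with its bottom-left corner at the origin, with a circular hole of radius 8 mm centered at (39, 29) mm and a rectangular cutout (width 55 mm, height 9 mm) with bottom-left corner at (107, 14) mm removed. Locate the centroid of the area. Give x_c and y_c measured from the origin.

x_c = 94.23 mm, y_c = 30.55 mm

Part | A | x̄ᵢ | ȳᵢ | A·x̄ᵢ | A·ȳᵢ
plate | 11400.00 | 95.00 | 30.00 | 1083000.00 | 342000.00
hole 1 | -201.06 | 39.00 | 29.00 | -7841.42 | -5830.80
hole 2 | -495.00 | 134.50 | 18.50 | -66577.50 | -9157.50
Σ | 10703.94 |  |  | 1008581.08 | 327011.70
x_c = 1008581.08 / 10703.94 = 94.23 mm
y_c = 327011.70 / 10703.94 = 30.55 mm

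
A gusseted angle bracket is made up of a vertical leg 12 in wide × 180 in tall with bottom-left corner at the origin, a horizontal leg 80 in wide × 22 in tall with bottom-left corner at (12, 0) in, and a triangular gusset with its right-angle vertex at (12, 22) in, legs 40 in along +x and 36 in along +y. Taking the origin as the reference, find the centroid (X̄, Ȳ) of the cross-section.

vertical leg: A = 12 × 180 = 2160.00, centroid at (6.00, 90.00).
horizontal leg: A = 80 × 22 = 1760.00, centroid at (52.00, 11.00).
gusset: A = ½·40·36 = 720.00, centroid at (25.33, 34.00).
ΣA = 4640.00 in²
ΣAX̄ = (2160.00)(6.00) + (1760.00)(52.00) + (720.00)(25.33) = 122720.00 in³
ΣAȲ = (2160.00)(90.00) + (1760.00)(11.00) + (720.00)(34.00) = 238240.00 in³
X̄ = 122720.00 / 4640.00 = 26.45 in
Ȳ = 238240.00 / 4640.00 = 51.34 in

X̄ = 26.45 in, Ȳ = 51.34 in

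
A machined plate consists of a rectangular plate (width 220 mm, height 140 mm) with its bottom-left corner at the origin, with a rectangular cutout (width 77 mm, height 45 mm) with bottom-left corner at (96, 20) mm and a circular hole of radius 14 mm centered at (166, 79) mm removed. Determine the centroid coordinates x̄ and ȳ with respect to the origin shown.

x̄ = 105.53 mm, ȳ = 73.36 mm

plate: A = 220 × 140 = 30800.00, centroid at (110.00, 70.00).
hole 1: A = −(77 × 45) = -3465.00, centroid at (134.50, 42.50).
hole 2: A = −π·14² = -615.75, centroid at (166.00, 79.00).
ΣA = 26719.25 mm², ΣAx̄ = 2819742.64 mm³, ΣAȳ = 1960093.08 mm³.
x̄ = 2819742.64/26719.25 = 105.53 mm; ȳ = 1960093.08/26719.25 = 73.36 mm.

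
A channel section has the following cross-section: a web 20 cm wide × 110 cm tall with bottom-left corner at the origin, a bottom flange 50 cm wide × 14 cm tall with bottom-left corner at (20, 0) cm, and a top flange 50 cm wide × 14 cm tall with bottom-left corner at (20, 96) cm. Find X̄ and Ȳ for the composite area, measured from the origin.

X̄ = 23.61 cm, Ȳ = 55.00 cm

Part | A | x̄ᵢ | ȳᵢ | A·x̄ᵢ | A·ȳᵢ
web | 2200.00 | 10.00 | 55.00 | 22000.00 | 121000.00
bottom flange | 700.00 | 45.00 | 7.00 | 31500.00 | 4900.00
top flange | 700.00 | 45.00 | 103.00 | 31500.00 | 72100.00
Σ | 3600.00 |  |  | 85000.00 | 198000.00
X̄ = 85000.00 / 3600.00 = 23.61 cm
Ȳ = 198000.00 / 3600.00 = 55.00 cm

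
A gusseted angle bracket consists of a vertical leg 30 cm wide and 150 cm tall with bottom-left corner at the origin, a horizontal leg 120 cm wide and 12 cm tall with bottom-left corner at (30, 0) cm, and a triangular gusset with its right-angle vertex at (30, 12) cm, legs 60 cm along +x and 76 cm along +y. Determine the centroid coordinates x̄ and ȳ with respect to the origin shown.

Part | A | x̄ᵢ | ȳᵢ | A·x̄ᵢ | A·ȳᵢ
vertical leg | 4500.00 | 15.00 | 75.00 | 67500.00 | 337500.00
horizontal leg | 1440.00 | 90.00 | 6.00 | 129600.00 | 8640.00
gusset | 2280.00 | 50.00 | 37.33 | 114000.00 | 85120.00
Σ | 8220.00 |  |  | 311100.00 | 431260.00
x̄ = 311100.00 / 8220.00 = 37.85 cm
ȳ = 431260.00 / 8220.00 = 52.46 cm

x̄ = 37.85 cm, ȳ = 52.46 cm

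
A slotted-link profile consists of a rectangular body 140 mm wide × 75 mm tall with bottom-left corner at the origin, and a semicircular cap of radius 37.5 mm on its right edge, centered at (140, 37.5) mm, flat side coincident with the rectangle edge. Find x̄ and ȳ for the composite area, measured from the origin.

x̄ = 84.93 mm, ȳ = 37.50 mm

rectangular body: A = 140 × 75 = 10500.00, centroid at (70.00, 37.50).
semicircular end: A = ½π·37.5² = 2208.93, centroid at (155.92, 37.50).
ΣA = 12708.93 mm²
ΣAx̄ = (10500.00)(70.00) + (2208.93)(155.92) = 1079406.78 mm³
ΣAȳ = (10500.00)(37.50) + (2208.93)(37.50) = 476584.96 mm³
x̄ = 1079406.78 / 12708.93 = 84.93 mm
ȳ = 476584.96 / 12708.93 = 37.50 mm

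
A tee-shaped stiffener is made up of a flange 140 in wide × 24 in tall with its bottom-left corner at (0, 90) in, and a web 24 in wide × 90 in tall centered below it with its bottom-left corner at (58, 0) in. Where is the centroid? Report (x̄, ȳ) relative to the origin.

x̄ = 70.00 in, ȳ = 79.70 in

web: A = 24 × 90 = 2160.00, centroid at (70.00, 45.00).
flange: A = 140 × 24 = 3360.00, centroid at (70.00, 102.00).
ΣA = 5520.00 in², ΣAx̄ = 386400.00 in³, ΣAȳ = 439920.00 in³.
x̄ = 386400.00/5520.00 = 70.00 in; ȳ = 439920.00/5520.00 = 79.70 in.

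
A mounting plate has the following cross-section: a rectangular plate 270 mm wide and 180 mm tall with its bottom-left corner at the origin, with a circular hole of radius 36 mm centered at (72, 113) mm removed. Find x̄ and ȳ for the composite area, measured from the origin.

plate: A = 270 × 180 = 48600.00, centroid at (135.00, 90.00).
hole: A = −π·36² = -4071.50, centroid at (72.00, 113.00).
ΣA = 44528.50 mm², ΣAx̄ = 6267851.71 mm³, ΣAȳ = 3913920.04 mm³.
x̄ = 6267851.71/44528.50 = 140.76 mm; ȳ = 3913920.04/44528.50 = 87.90 mm.

x̄ = 140.76 mm, ȳ = 87.90 mm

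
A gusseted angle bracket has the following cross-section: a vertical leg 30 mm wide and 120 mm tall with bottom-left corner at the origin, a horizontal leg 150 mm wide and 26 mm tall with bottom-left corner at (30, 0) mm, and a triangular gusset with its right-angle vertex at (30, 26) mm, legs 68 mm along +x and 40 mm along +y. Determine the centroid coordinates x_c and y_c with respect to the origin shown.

vertical leg: A = 30 × 120 = 3600.00, centroid at (15.00, 60.00).
horizontal leg: A = 150 × 26 = 3900.00, centroid at (105.00, 13.00).
gusset: A = ½·68·40 = 1360.00, centroid at (52.67, 39.33).
ΣA = 8860.00 mm²
ΣAx_c = (3600.00)(15.00) + (3900.00)(105.00) + (1360.00)(52.67) = 535126.67 mm³
ΣAy_c = (3600.00)(60.00) + (3900.00)(13.00) + (1360.00)(39.33) = 320193.33 mm³
x_c = 535126.67 / 8860.00 = 60.40 mm
y_c = 320193.33 / 8860.00 = 36.14 mm

x_c = 60.40 mm, y_c = 36.14 mm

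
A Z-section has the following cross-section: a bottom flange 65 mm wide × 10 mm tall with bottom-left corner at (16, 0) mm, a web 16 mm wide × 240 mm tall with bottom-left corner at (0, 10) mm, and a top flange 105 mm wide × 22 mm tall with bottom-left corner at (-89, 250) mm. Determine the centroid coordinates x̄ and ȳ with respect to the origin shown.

bottom flange: A = 65 × 10 = 650.00, centroid at (48.50, 5.00).
web: A = 16 × 240 = 3840.00, centroid at (8.00, 130.00).
top flange: A = 105 × 22 = 2310.00, centroid at (-36.50, 261.00).
ΣA = 6800.00 mm², ΣAx̄ = -22070.00 mm³, ΣAȳ = 1105360.00 mm³.
x̄ = -22070.00/6800.00 = -3.25 mm; ȳ = 1105360.00/6800.00 = 162.55 mm.

x̄ = -3.25 mm, ȳ = 162.55 mm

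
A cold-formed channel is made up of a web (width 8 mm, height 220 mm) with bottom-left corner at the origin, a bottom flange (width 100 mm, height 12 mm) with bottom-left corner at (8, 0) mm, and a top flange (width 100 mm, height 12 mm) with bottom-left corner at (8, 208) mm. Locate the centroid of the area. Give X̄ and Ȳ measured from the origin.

X̄ = 35.15 mm, Ȳ = 110.00 mm

Part | A | x̄ᵢ | ȳᵢ | A·x̄ᵢ | A·ȳᵢ
web | 1760.00 | 4.00 | 110.00 | 7040.00 | 193600.00
bottom flange | 1200.00 | 58.00 | 6.00 | 69600.00 | 7200.00
top flange | 1200.00 | 58.00 | 214.00 | 69600.00 | 256800.00
Σ | 4160.00 |  |  | 146240.00 | 457600.00
X̄ = 146240.00 / 4160.00 = 35.15 mm
Ȳ = 457600.00 / 4160.00 = 110.00 mm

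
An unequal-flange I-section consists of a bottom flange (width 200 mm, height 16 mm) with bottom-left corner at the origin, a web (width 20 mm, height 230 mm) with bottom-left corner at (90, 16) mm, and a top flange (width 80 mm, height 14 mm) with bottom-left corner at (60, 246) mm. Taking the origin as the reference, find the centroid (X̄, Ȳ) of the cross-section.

Part | A | x̄ᵢ | ȳᵢ | A·x̄ᵢ | A·ȳᵢ
bottom flange | 3200.00 | 100.00 | 8.00 | 320000.00 | 25600.00
web | 4600.00 | 100.00 | 131.00 | 460000.00 | 602600.00
top flange | 1120.00 | 100.00 | 253.00 | 112000.00 | 283360.00
Σ | 8920.00 |  |  | 892000.00 | 911560.00
X̄ = 892000.00 / 8920.00 = 100.00 mm
Ȳ = 911560.00 / 8920.00 = 102.19 mm

X̄ = 100.00 mm, Ȳ = 102.19 mm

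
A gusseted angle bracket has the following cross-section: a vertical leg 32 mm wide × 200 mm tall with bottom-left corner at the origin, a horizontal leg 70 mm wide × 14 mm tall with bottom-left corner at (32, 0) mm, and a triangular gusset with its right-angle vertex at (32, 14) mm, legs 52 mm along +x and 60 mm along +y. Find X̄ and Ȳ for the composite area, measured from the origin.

Part | A | x̄ᵢ | ȳᵢ | A·x̄ᵢ | A·ȳᵢ
vertical leg | 6400.00 | 16.00 | 100.00 | 102400.00 | 640000.00
horizontal leg | 980.00 | 67.00 | 7.00 | 65660.00 | 6860.00
gusset | 1560.00 | 49.33 | 34.00 | 76960.00 | 53040.00
Σ | 8940.00 |  |  | 245020.00 | 699900.00
X̄ = 245020.00 / 8940.00 = 27.41 mm
Ȳ = 699900.00 / 8940.00 = 78.29 mm

X̄ = 27.41 mm, Ȳ = 78.29 mm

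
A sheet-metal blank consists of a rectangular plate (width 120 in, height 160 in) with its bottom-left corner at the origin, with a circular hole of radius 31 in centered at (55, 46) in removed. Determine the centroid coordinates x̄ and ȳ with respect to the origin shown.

x̄ = 60.93 in, ȳ = 86.34 in

Part | A | x̄ᵢ | ȳᵢ | A·x̄ᵢ | A·ȳᵢ
plate | 19200.00 | 60.00 | 80.00 | 1152000.00 | 1536000.00
hole | -3019.07 | 55.00 | 46.00 | -166048.88 | -138877.24
Σ | 16180.93 |  |  | 985951.12 | 1397122.76
x̄ = 985951.12 / 16180.93 = 60.93 in
ȳ = 1397122.76 / 16180.93 = 86.34 in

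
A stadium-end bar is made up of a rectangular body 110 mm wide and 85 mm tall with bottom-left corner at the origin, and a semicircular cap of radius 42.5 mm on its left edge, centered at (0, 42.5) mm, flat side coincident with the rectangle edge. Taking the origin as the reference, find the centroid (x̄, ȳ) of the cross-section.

Part | A | x̄ᵢ | ȳᵢ | A·x̄ᵢ | A·ȳᵢ
rectangular body | 9350.00 | 55.00 | 42.50 | 514250.00 | 397375.00
semicircular end | 2837.25 | -18.04 | 42.50 | -51177.08 | 120583.16
Σ | 12187.25 |  |  | 463072.92 | 517958.16
x̄ = 463072.92 / 12187.25 = 38.00 mm
ȳ = 517958.16 / 12187.25 = 42.50 mm

x̄ = 38.00 mm, ȳ = 42.50 mm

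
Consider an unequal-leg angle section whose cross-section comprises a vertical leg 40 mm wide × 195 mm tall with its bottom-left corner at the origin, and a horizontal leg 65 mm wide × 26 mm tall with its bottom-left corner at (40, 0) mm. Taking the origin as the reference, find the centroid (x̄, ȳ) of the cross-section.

x̄ = 29.35 mm, ȳ = 82.45 mm

Part | A | x̄ᵢ | ȳᵢ | A·x̄ᵢ | A·ȳᵢ
vertical leg | 7800.00 | 20.00 | 97.50 | 156000.00 | 760500.00
horizontal leg | 1690.00 | 72.50 | 13.00 | 122525.00 | 21970.00
Σ | 9490.00 |  |  | 278525.00 | 782470.00
x̄ = 278525.00 / 9490.00 = 29.35 mm
ȳ = 782470.00 / 9490.00 = 82.45 mm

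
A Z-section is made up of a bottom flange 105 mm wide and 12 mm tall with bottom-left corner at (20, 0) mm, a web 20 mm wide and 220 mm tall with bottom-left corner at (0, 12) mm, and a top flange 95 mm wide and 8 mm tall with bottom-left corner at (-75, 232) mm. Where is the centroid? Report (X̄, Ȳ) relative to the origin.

Part | A | x̄ᵢ | ȳᵢ | A·x̄ᵢ | A·ȳᵢ
bottom flange | 1260.00 | 72.50 | 6.00 | 91350.00 | 7560.00
web | 4400.00 | 10.00 | 122.00 | 44000.00 | 536800.00
top flange | 760.00 | -27.50 | 236.00 | -20900.00 | 179360.00
Σ | 6420.00 |  |  | 114450.00 | 723720.00
X̄ = 114450.00 / 6420.00 = 17.83 mm
Ȳ = 723720.00 / 6420.00 = 112.73 mm

X̄ = 17.83 mm, Ȳ = 112.73 mm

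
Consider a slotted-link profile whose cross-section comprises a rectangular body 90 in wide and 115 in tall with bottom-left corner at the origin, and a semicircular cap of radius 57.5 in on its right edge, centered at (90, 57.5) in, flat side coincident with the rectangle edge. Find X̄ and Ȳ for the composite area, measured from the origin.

X̄ = 68.19 in, Ȳ = 57.50 in

rectangular body: A = 90 × 115 = 10350.00, centroid at (45.00, 57.50).
semicircular end: A = ½π·57.5² = 5193.45, centroid at (114.40, 57.50).
ΣA = 15543.45 in², ΣAX̄ = 1059899.67 in³, ΣAȲ = 893748.11 in³.
X̄ = 1059899.67/15543.45 = 68.19 in; Ȳ = 893748.11/15543.45 = 57.50 in.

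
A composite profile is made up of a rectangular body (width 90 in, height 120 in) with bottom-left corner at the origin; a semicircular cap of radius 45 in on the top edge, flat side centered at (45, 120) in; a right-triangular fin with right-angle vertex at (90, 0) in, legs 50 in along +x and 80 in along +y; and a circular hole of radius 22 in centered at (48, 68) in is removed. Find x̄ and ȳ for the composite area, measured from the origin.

x̄ = 53.21 in, ȳ = 71.95 in

Part | A | x̄ᵢ | ȳᵢ | A·x̄ᵢ | A·ȳᵢ
rectangular body | 10800.00 | 45.00 | 60.00 | 486000.00 | 648000.00
semicircular top | 3180.86 | 45.00 | 139.10 | 143138.82 | 442453.51
triangular fin | 2000.00 | 106.67 | 26.67 | 213333.33 | 53333.33
hole | -1520.53 | 48.00 | 68.00 | -72985.48 | -103396.10
Σ | 14460.33 |  |  | 769486.67 | 1040390.74
x̄ = 769486.67 / 14460.33 = 53.21 in
ȳ = 1040390.74 / 14460.33 = 71.95 in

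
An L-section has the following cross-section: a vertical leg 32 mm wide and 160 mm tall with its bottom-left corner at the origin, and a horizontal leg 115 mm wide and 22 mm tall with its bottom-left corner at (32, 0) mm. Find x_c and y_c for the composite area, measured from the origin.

vertical leg: A = 32 × 160 = 5120.00, centroid at (16.00, 80.00).
horizontal leg: A = 115 × 22 = 2530.00, centroid at (89.50, 11.00).
ΣA = 7650.00 mm²
ΣAx_c = (5120.00)(16.00) + (2530.00)(89.50) = 308355.00 mm³
ΣAy_c = (5120.00)(80.00) + (2530.00)(11.00) = 437430.00 mm³
x_c = 308355.00 / 7650.00 = 40.31 mm
y_c = 437430.00 / 7650.00 = 57.18 mm

x_c = 40.31 mm, y_c = 57.18 mm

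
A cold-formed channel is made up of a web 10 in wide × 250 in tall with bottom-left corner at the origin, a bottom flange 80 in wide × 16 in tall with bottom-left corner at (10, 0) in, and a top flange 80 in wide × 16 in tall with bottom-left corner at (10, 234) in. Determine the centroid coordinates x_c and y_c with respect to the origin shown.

Part | A | x̄ᵢ | ȳᵢ | A·x̄ᵢ | A·ȳᵢ
web | 2500.00 | 5.00 | 125.00 | 12500.00 | 312500.00
bottom flange | 1280.00 | 50.00 | 8.00 | 64000.00 | 10240.00
top flange | 1280.00 | 50.00 | 242.00 | 64000.00 | 309760.00
Σ | 5060.00 |  |  | 140500.00 | 632500.00
x_c = 140500.00 / 5060.00 = 27.77 in
y_c = 632500.00 / 5060.00 = 125.00 in

x_c = 27.77 in, y_c = 125.00 in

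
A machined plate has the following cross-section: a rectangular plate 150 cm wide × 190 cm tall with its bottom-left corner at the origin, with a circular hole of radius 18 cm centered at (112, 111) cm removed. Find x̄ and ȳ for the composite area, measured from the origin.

Part | A | x̄ᵢ | ȳᵢ | A·x̄ᵢ | A·ȳᵢ
plate | 28500.00 | 75.00 | 95.00 | 2137500.00 | 2707500.00
hole | -1017.88 | 112.00 | 111.00 | -114002.11 | -112984.24
Σ | 27482.12 |  |  | 2023497.89 | 2594515.76
x̄ = 2023497.89 / 27482.12 = 73.63 cm
ȳ = 2594515.76 / 27482.12 = 94.41 cm

x̄ = 73.63 cm, ȳ = 94.41 cm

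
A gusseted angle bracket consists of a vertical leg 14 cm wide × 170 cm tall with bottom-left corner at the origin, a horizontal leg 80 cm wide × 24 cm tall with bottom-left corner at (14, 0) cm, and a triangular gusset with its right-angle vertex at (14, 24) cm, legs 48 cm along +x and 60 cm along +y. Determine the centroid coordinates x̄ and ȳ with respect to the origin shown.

x̄ = 28.49 cm, ȳ = 50.30 cm

vertical leg: A = 14 × 170 = 2380.00, centroid at (7.00, 85.00).
horizontal leg: A = 80 × 24 = 1920.00, centroid at (54.00, 12.00).
gusset: A = ½·48·60 = 1440.00, centroid at (30.00, 44.00).
ΣA = 5740.00 cm²
ΣAx̄ = (2380.00)(7.00) + (1920.00)(54.00) + (1440.00)(30.00) = 163540.00 cm³
ΣAȳ = (2380.00)(85.00) + (1920.00)(12.00) + (1440.00)(44.00) = 288700.00 cm³
x̄ = 163540.00 / 5740.00 = 28.49 cm
ȳ = 288700.00 / 5740.00 = 50.30 cm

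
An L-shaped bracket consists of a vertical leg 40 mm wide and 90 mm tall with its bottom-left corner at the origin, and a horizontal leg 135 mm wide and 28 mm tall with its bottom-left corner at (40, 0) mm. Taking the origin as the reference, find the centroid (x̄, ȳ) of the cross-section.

x̄ = 64.82 mm, ȳ = 29.12 mm

vertical leg: A = 40 × 90 = 3600.00, centroid at (20.00, 45.00).
horizontal leg: A = 135 × 28 = 3780.00, centroid at (107.50, 14.00).
ΣA = 7380.00 mm², ΣAx̄ = 478350.00 mm³, ΣAȳ = 214920.00 mm³.
x̄ = 478350.00/7380.00 = 64.82 mm; ȳ = 214920.00/7380.00 = 29.12 mm.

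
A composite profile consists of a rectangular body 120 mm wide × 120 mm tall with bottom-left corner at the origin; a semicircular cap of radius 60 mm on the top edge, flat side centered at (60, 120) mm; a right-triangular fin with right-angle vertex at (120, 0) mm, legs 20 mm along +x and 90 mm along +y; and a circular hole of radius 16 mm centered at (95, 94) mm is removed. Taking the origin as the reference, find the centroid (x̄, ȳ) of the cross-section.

rectangular body: A = 120 × 120 = 14400.00, centroid at (60.00, 60.00).
semicircular top: A = ½π·60² = 5654.87, centroid at (60.00, 145.46).
triangular fin: A = ½·20·90 = 900.00, centroid at (126.67, 30.00).
hole: A = −π·16² = -804.25, centroid at (95.00, 94.00).
ΣA = 20150.62 mm², ΣAx̄ = 1240888.47 mm³, ΣAȳ = 1637984.73 mm³.
x̄ = 1240888.47/20150.62 = 61.58 mm; ȳ = 1637984.73/20150.62 = 81.29 mm.

x̄ = 61.58 mm, ȳ = 81.29 mm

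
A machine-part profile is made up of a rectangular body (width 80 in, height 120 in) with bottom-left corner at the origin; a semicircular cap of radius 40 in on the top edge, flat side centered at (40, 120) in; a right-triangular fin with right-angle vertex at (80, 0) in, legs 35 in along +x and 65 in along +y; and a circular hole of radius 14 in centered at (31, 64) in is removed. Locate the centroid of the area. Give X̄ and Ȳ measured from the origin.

X̄ = 45.09 in, Ȳ = 71.67 in

rectangular body: A = 80 × 120 = 9600.00, centroid at (40.00, 60.00).
semicircular top: A = ½π·40² = 2513.27, centroid at (40.00, 136.98).
triangular fin: A = ½·35·65 = 1137.50, centroid at (91.67, 21.67).
hole: A = −π·14² = -615.75, centroid at (31.00, 64.00).
ΣA = 12635.02 in²
ΣAX̄ = (9600.00)(40.00) + (2513.27)(40.00) + (1137.50)(91.67) + (-615.75)(31.00) = 569713.48 in³
ΣAȲ = (9600.00)(60.00) + (2513.27)(136.98) + (1137.50)(21.67) + (-615.75)(64.00) = 905497.26 in³
X̄ = 569713.48 / 12635.02 = 45.09 in
Ȳ = 905497.26 / 12635.02 = 71.67 in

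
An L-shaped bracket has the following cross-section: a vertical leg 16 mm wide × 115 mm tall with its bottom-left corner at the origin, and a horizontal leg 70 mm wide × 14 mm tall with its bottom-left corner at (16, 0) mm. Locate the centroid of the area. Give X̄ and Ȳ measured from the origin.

X̄ = 22.94 mm, Ȳ = 39.95 mm

vertical leg: A = 16 × 115 = 1840.00, centroid at (8.00, 57.50).
horizontal leg: A = 70 × 14 = 980.00, centroid at (51.00, 7.00).
ΣA = 2820.00 mm², ΣAX̄ = 64700.00 mm³, ΣAȲ = 112660.00 mm³.
X̄ = 64700.00/2820.00 = 22.94 mm; Ȳ = 112660.00/2820.00 = 39.95 mm.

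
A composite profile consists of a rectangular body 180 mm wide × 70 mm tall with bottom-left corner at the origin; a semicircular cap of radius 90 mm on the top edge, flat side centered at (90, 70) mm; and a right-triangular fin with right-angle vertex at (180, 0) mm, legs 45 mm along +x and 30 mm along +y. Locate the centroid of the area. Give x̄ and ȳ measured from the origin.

rectangular body: A = 180 × 70 = 12600.00, centroid at (90.00, 35.00).
semicircular top: A = ½π·90² = 12723.45, centroid at (90.00, 108.20).
triangular fin: A = ½·45·30 = 675.00, centroid at (195.00, 10.00).
ΣA = 25998.45 mm², ΣAx̄ = 2410735.52 mm³, ΣAȳ = 1824391.52 mm³.
x̄ = 2410735.52/25998.45 = 92.73 mm; ȳ = 1824391.52/25998.45 = 70.17 mm.

x̄ = 92.73 mm, ȳ = 70.17 mm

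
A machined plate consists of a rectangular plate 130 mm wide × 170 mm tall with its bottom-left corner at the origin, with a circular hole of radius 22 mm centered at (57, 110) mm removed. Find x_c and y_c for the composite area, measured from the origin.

plate: A = 130 × 170 = 22100.00, centroid at (65.00, 85.00).
hole: A = −π·22² = -1520.53, centroid at (57.00, 110.00).
ΣA = 20579.47 mm²
ΣAx_c = (22100.00)(65.00) + (-1520.53)(57.00) = 1349829.74 mm³
ΣAy_c = (22100.00)(85.00) + (-1520.53)(110.00) = 1711241.61 mm³
x_c = 1349829.74 / 20579.47 = 65.59 mm
y_c = 1711241.61 / 20579.47 = 83.15 mm

x_c = 65.59 mm, y_c = 83.15 mm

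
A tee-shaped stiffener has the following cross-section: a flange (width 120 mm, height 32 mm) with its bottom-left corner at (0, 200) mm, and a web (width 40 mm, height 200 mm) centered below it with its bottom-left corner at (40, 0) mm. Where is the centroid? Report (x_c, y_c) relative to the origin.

x_c = 60.00 mm, y_c = 137.62 mm

Part | A | x̄ᵢ | ȳᵢ | A·x̄ᵢ | A·ȳᵢ
web | 8000.00 | 60.00 | 100.00 | 480000.00 | 800000.00
flange | 3840.00 | 60.00 | 216.00 | 230400.00 | 829440.00
Σ | 11840.00 |  |  | 710400.00 | 1629440.00
x_c = 710400.00 / 11840.00 = 60.00 mm
y_c = 1629440.00 / 11840.00 = 137.62 mm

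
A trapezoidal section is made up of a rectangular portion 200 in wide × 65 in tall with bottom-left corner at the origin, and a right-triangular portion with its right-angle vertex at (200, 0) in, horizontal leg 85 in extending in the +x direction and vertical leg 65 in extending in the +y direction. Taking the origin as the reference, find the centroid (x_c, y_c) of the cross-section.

x_c = 122.49 in, y_c = 30.60 in

rectangular portion: A = 200 × 65 = 13000.00, centroid at (100.00, 32.50).
triangular portion: A = ½·85·65 = 2762.50, centroid at (228.33, 21.67).
ΣA = 15762.50 in², ΣAx_c = 1930770.83 in³, ΣAy_c = 482354.17 in³.
x_c = 1930770.83/15762.50 = 122.49 in; y_c = 482354.17/15762.50 = 30.60 in.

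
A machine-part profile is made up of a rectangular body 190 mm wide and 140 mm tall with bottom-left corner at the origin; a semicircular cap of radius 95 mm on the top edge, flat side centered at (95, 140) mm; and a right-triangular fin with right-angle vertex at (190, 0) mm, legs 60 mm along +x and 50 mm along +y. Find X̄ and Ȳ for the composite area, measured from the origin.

X̄ = 99.08 mm, Ȳ = 105.10 mm

Part | A | x̄ᵢ | ȳᵢ | A·x̄ᵢ | A·ȳᵢ
rectangular body | 26600.00 | 95.00 | 70.00 | 2527000.00 | 1862000.00
semicircular top | 14176.44 | 95.00 | 180.32 | 1346761.50 | 2556284.49
triangular fin | 1500.00 | 210.00 | 16.67 | 315000.00 | 25000.00
Σ | 42276.44 |  |  | 4188761.50 | 4443284.49
X̄ = 4188761.50 / 42276.44 = 99.08 mm
Ȳ = 4443284.49 / 42276.44 = 105.10 mm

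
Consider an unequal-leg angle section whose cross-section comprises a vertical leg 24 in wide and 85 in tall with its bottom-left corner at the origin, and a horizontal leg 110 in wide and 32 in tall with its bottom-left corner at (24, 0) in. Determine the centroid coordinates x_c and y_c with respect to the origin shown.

x_c = 54.42 in, y_c = 25.72 in

vertical leg: A = 24 × 85 = 2040.00, centroid at (12.00, 42.50).
horizontal leg: A = 110 × 32 = 3520.00, centroid at (79.00, 16.00).
ΣA = 5560.00 in²
ΣAx_c = (2040.00)(12.00) + (3520.00)(79.00) = 302560.00 in³
ΣAy_c = (2040.00)(42.50) + (3520.00)(16.00) = 143020.00 in³
x_c = 302560.00 / 5560.00 = 54.42 in
y_c = 143020.00 / 5560.00 = 25.72 in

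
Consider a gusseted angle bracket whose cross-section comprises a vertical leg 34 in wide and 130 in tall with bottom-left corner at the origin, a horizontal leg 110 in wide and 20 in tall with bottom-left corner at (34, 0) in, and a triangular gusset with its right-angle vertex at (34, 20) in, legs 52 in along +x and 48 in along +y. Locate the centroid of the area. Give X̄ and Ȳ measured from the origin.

X̄ = 42.58 in, Ȳ = 45.02 in

Part | A | x̄ᵢ | ȳᵢ | A·x̄ᵢ | A·ȳᵢ
vertical leg | 4420.00 | 17.00 | 65.00 | 75140.00 | 287300.00
horizontal leg | 2200.00 | 89.00 | 10.00 | 195800.00 | 22000.00
gusset | 1248.00 | 51.33 | 36.00 | 64064.00 | 44928.00
Σ | 7868.00 |  |  | 335004.00 | 354228.00
X̄ = 335004.00 / 7868.00 = 42.58 in
Ȳ = 354228.00 / 7868.00 = 45.02 in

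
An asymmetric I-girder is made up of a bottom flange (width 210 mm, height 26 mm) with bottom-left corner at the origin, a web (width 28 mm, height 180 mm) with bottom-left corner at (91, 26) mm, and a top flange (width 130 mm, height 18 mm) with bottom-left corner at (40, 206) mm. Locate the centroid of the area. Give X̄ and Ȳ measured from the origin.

bottom flange: A = 210 × 26 = 5460.00, centroid at (105.00, 13.00).
web: A = 28 × 180 = 5040.00, centroid at (105.00, 116.00).
top flange: A = 130 × 18 = 2340.00, centroid at (105.00, 215.00).
ΣA = 12840.00 mm²
ΣAX̄ = (5460.00)(105.00) + (5040.00)(105.00) + (2340.00)(105.00) = 1348200.00 mm³
ΣAȲ = (5460.00)(13.00) + (5040.00)(116.00) + (2340.00)(215.00) = 1158720.00 mm³
X̄ = 1348200.00 / 12840.00 = 105.00 mm
Ȳ = 1158720.00 / 12840.00 = 90.24 mm

X̄ = 105.00 mm, Ȳ = 90.24 mm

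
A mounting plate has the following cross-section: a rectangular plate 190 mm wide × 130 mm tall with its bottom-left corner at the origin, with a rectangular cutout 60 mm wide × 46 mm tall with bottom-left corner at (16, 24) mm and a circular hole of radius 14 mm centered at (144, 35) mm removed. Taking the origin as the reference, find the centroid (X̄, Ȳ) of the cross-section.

Part | A | x̄ᵢ | ȳᵢ | A·x̄ᵢ | A·ȳᵢ
plate | 24700.00 | 95.00 | 65.00 | 2346500.00 | 1605500.00
hole 1 | -2760.00 | 46.00 | 47.00 | -126960.00 | -129720.00
hole 2 | -615.75 | 144.00 | 35.00 | -88668.31 | -21551.33
Σ | 21324.25 |  |  | 2130871.69 | 1454228.67
X̄ = 2130871.69 / 21324.25 = 99.93 mm
Ȳ = 1454228.67 / 21324.25 = 68.20 mm

X̄ = 99.93 mm, Ȳ = 68.20 mm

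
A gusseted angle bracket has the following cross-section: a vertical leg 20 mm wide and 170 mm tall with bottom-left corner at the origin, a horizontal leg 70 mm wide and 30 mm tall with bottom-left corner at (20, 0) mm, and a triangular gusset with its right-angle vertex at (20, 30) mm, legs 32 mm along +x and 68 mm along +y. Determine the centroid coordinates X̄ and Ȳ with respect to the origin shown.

X̄ = 27.76 mm, Ȳ = 57.35 mm

vertical leg: A = 20 × 170 = 3400.00, centroid at (10.00, 85.00).
horizontal leg: A = 70 × 30 = 2100.00, centroid at (55.00, 15.00).
gusset: A = ½·32·68 = 1088.00, centroid at (30.67, 52.67).
ΣA = 6588.00 mm²
ΣAX̄ = (3400.00)(10.00) + (2100.00)(55.00) + (1088.00)(30.67) = 182865.33 mm³
ΣAȲ = (3400.00)(85.00) + (2100.00)(15.00) + (1088.00)(52.67) = 377801.33 mm³
X̄ = 182865.33 / 6588.00 = 27.76 mm
Ȳ = 377801.33 / 6588.00 = 57.35 mm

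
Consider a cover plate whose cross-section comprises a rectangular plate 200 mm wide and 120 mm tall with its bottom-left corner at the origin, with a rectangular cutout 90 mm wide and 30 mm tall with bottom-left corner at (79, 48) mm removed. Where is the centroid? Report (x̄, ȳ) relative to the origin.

x̄ = 96.96 mm, ȳ = 59.62 mm

plate: A = 200 × 120 = 24000.00, centroid at (100.00, 60.00).
hole: A = −(90 × 30) = -2700.00, centroid at (124.00, 63.00).
ΣA = 21300.00 mm²
ΣAx̄ = (24000.00)(100.00) + (-2700.00)(124.00) = 2065200.00 mm³
ΣAȳ = (24000.00)(60.00) + (-2700.00)(63.00) = 1269900.00 mm³
x̄ = 2065200.00 / 21300.00 = 96.96 mm
ȳ = 1269900.00 / 21300.00 = 59.62 mm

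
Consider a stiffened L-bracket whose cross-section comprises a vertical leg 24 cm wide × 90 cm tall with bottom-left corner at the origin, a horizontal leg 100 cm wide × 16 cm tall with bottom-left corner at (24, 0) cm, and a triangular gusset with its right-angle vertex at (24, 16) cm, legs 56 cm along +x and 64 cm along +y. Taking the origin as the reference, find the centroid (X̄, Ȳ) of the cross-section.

X̄ = 39.77 cm, Ȳ = 31.86 cm

Part | A | x̄ᵢ | ȳᵢ | A·x̄ᵢ | A·ȳᵢ
vertical leg | 2160.00 | 12.00 | 45.00 | 25920.00 | 97200.00
horizontal leg | 1600.00 | 74.00 | 8.00 | 118400.00 | 12800.00
gusset | 1792.00 | 42.67 | 37.33 | 76458.67 | 66901.33
Σ | 5552.00 |  |  | 220778.67 | 176901.33
X̄ = 220778.67 / 5552.00 = 39.77 cm
Ȳ = 176901.33 / 5552.00 = 31.86 cm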